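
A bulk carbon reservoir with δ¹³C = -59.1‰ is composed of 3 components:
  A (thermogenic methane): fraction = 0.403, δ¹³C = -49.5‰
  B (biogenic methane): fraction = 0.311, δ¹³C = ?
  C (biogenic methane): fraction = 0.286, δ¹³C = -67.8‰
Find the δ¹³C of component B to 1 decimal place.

Isotope mass balance: δ_bulk = Σ fᵢ·δᵢ.
-59.1 = 0.403×(-49.5) + 0.311×δ_B + 0.286×(-67.8)
0.311·δ_B = -59.1 − (-39.339) = -19.761
δ_B = -19.761 / 0.311 = -63.54‰

-63.5‰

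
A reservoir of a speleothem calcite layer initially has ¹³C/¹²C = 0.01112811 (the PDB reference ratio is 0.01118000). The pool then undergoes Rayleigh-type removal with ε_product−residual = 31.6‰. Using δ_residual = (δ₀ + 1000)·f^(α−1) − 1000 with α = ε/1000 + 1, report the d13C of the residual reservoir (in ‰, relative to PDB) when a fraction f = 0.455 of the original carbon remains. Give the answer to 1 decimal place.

-29.1‰

δ₀ = (0.01112811/0.01118000 − 1)×1000 = (0.995359 − 1)×1000 = -4.641‰
α − 1 = ε/1000 = 0.0316
f^(α−1) = 0.455^(0.0316) = 0.975423
δ_res = (-4.641 + 1000) × 0.975423 − 1000 = 970.896 − 1000 = -29.10‰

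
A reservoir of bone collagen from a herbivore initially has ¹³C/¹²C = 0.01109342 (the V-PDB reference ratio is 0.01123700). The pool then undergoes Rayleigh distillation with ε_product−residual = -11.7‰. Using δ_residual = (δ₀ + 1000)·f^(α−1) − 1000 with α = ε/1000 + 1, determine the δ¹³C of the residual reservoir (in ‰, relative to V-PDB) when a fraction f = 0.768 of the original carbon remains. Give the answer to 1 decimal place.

δ₀ = (0.01109342/0.01123700 − 1)×1000 = (0.987223 − 1)×1000 = -12.777‰
α − 1 = ε/1000 = -0.0117
f^(α−1) = 0.768^(-0.0117) = 1.003093
δ_res = (-12.777 + 1000) × 1.003093 − 1000 = 990.276 − 1000 = -9.72‰

-9.7‰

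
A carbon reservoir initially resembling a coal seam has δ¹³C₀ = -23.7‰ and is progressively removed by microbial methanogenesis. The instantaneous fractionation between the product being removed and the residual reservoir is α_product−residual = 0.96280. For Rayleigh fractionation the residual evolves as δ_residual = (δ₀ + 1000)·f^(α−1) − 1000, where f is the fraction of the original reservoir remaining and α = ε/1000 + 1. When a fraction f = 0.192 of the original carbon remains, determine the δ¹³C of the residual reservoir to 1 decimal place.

38.1‰

Rayleigh residual: δ_res = (δ₀ + 1000)·f^(α−1) − 1000
α − 1 = -0.03720
f^(α−1) = 0.192^(-0.03720) = 1.063313
δ_res = (-23.7 + 1000) × 1.063313 − 1000 = 1038.113 − 1000 = 38.11‰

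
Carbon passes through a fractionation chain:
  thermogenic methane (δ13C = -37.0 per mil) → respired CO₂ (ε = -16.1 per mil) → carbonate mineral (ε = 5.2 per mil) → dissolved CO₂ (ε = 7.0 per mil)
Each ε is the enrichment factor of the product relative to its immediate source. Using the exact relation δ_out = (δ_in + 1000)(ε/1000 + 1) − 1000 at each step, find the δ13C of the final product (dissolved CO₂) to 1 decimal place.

-40.9 per mil

step 1: δ = (-37.00 + 1000)·(-16.1/1000 + 1) − 1000 = -52.50 per mil
step 2: δ = (-52.50 + 1000)·(5.2/1000 + 1) − 1000 = -47.58 per mil
step 3: δ = (-47.58 + 1000)·(7.0/1000 + 1) − 1000 = -40.91 per mil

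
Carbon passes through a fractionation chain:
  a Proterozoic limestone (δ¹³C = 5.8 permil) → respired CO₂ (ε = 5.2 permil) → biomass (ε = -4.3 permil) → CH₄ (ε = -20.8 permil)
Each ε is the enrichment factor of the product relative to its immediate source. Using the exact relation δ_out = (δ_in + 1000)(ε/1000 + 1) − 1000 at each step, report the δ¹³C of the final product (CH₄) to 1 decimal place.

step 1: δ = (5.80 + 1000)·(5.2/1000 + 1) − 1000 = 11.03 permil
step 2: δ = (11.03 + 1000)·(-4.3/1000 + 1) − 1000 = 6.68 permil
step 3: δ = (6.68 + 1000)·(-20.8/1000 + 1) − 1000 = -14.26 permil

-14.3 permil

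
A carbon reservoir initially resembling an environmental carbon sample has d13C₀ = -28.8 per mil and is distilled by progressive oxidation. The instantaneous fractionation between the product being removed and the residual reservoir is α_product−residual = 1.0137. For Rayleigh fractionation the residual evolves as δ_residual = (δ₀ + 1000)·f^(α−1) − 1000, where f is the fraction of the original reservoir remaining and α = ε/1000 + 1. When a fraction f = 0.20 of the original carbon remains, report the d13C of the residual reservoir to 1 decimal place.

Rayleigh residual: δ_res = (δ₀ + 1000)·f^(α−1) − 1000
α − 1 = 0.01370
f^(α−1) = 0.20^(0.01370) = 0.978192
δ_res = (-28.8 + 1000) × 0.978192 − 1000 = 950.020 − 1000 = -49.98 per mil

-50.0 per mil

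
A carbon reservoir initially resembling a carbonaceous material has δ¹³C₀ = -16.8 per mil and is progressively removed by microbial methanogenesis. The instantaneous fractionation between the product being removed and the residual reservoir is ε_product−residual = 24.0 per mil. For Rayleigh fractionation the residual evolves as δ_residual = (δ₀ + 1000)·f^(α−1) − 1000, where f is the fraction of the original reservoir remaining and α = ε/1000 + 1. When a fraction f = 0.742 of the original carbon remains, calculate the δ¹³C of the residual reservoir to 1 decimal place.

Rayleigh residual: δ_res = (δ₀ + 1000)·f^(α−1) − 1000
α = ε/1000 + 1 = 1.02400, so α − 1 = 0.02400
f^(α−1) = 0.742^(0.02400) = 0.992864
δ_res = (-16.8 + 1000) × 0.992864 − 1000 = 976.184 − 1000 = -23.82 per mil

-23.8 per mil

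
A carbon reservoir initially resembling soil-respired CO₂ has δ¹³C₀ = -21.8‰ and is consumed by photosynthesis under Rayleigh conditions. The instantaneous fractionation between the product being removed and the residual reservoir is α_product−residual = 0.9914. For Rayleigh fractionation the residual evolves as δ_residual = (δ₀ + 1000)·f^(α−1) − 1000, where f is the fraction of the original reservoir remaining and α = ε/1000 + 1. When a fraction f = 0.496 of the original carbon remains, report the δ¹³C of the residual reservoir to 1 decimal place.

-15.9‰

Rayleigh residual: δ_res = (δ₀ + 1000)·f^(α−1) − 1000
α − 1 = -0.00860
f^(α−1) = 0.496^(-0.00860) = 1.006048
δ_res = (-21.8 + 1000) × 1.006048 − 1000 = 984.117 − 1000 = -15.88‰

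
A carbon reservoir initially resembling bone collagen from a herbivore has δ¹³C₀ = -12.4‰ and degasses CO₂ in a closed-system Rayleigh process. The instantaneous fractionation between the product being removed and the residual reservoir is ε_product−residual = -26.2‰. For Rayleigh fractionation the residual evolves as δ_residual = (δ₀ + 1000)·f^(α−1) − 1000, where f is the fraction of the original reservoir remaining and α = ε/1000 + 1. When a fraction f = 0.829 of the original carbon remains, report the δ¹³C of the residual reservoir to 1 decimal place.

-7.5‰

Rayleigh residual: δ_res = (δ₀ + 1000)·f^(α−1) − 1000
α = ε/1000 + 1 = 0.97380, so α − 1 = -0.02620
f^(α−1) = 0.829^(-0.02620) = 1.004926
δ_res = (-12.4 + 1000) × 1.004926 − 1000 = 992.464 − 1000 = -7.54‰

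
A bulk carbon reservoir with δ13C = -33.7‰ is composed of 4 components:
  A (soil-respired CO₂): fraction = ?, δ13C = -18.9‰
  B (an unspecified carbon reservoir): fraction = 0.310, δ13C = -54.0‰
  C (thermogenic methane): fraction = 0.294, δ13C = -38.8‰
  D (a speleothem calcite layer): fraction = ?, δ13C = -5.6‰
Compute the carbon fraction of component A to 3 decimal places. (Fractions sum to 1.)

0.251

Let f_A and f_D be the unknown fractions; fractions sum to 1 so f_A + f_D = 0.396.
Mass balance: Σ fᵢ·δᵢ = δ_bulk ⇒ f_A·(-18.9) + f_D·(-5.6) = -33.7 − (-28.147) = -5.553
Substitute f_D = 0.396 − f_A:
f_A·(-18.9 − -5.6) = -5.553 − 0.396×(-5.6) = -3.335
f_A = -3.335 / -13.3 = 0.2508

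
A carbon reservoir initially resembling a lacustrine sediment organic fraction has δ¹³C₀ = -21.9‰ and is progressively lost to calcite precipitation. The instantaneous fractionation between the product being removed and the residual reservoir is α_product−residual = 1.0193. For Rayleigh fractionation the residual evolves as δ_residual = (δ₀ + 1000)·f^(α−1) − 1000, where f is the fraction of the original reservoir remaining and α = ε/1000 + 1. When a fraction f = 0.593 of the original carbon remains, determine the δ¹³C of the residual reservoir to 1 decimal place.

-31.7‰

Rayleigh residual: δ_res = (δ₀ + 1000)·f^(α−1) − 1000
α − 1 = 0.01930
f^(α−1) = 0.593^(0.01930) = 0.989965
δ_res = (-21.9 + 1000) × 0.989965 − 1000 = 968.285 − 1000 = -31.71‰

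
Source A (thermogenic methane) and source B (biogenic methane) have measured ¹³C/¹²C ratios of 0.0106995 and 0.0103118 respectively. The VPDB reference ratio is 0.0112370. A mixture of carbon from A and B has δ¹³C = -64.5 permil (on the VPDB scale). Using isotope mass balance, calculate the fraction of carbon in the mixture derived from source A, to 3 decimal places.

0.517

δ_A = (0.0106995/0.0112370 − 1)×1000 = (0.952167 − 1)×1000 = -47.833 permil
δ_B = (0.0103118/0.0112370 − 1)×1000 = (0.917665 − 1)×1000 = -82.335 permil
f_A = (δ_mix − δ_B)/(δ_A − δ_B) = (-64.5 − (-82.335))/(-47.833 − (-82.335))
f_A = 17.835 / 34.502 = 0.5169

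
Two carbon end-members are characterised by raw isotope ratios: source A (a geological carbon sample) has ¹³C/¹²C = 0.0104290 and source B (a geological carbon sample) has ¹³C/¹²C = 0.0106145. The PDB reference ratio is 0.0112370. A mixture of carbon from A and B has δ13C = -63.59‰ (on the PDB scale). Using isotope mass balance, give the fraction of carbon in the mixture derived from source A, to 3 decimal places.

δ_A = (0.0104290/0.0112370 − 1)×1000 = (0.928095 − 1)×1000 = -71.905‰
δ_B = (0.0106145/0.0112370 − 1)×1000 = (0.944603 − 1)×1000 = -55.397‰
f_A = (δ_mix − δ_B)/(δ_A − δ_B) = (-63.59 − (-55.397))/(-71.905 − (-55.397))
f_A = -8.193 / -16.508 = 0.4963

0.496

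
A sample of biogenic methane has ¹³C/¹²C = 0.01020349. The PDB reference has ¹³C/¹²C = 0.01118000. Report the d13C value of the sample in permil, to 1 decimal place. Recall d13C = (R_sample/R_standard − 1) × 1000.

-87.3 permil

d13C = (R_sample / R_standard − 1) × 1000
R_sample / R_standard = 0.01020349 / 0.01118000 = 0.912656
d13C = (0.912656 − 1) × 1000 = -87.34 permil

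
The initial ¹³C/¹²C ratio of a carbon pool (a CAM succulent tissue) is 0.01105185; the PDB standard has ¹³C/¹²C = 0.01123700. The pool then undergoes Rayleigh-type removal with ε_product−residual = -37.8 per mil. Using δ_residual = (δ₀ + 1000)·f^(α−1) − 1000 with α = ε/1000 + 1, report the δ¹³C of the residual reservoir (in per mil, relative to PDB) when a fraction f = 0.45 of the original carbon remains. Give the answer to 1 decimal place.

δ₀ = (0.01105185/0.01123700 − 1)×1000 = (0.983523 − 1)×1000 = -16.477 per mil
α − 1 = ε/1000 = -0.0378
f^(α−1) = 0.45^(-0.0378) = 1.030644
δ_res = (-16.477 + 1000) × 1.030644 − 1000 = 1013.662 − 1000 = 13.66 per mil

13.7 per mil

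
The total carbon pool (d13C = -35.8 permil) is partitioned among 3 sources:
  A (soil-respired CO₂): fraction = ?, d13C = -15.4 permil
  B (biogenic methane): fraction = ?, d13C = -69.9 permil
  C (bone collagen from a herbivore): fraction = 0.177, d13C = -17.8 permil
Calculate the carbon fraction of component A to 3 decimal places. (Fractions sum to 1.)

0.456

Let f_A and f_B be the unknown fractions; fractions sum to 1 so f_A + f_B = 0.823.
Mass balance: Σ fᵢ·δᵢ = δ_bulk ⇒ f_A·(-15.4) + f_B·(-69.9) = -35.8 − (-3.151) = -32.649
Substitute f_B = 0.823 − f_A:
f_A·(-15.4 − -69.9) = -32.649 − 0.823×(-69.9) = 24.878
f_A = 24.878 / 54.5 = 0.4565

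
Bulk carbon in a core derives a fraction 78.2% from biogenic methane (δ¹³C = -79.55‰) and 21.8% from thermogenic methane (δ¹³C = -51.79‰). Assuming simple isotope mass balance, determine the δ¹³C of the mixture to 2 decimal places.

-73.50‰

δ_mix = f_A·δ_A + f_B·δ_B
δ_mix = 0.782 × (-79.55) + 0.218 × (-51.79)
δ_mix = -62.208 + -11.290 = -73.498‰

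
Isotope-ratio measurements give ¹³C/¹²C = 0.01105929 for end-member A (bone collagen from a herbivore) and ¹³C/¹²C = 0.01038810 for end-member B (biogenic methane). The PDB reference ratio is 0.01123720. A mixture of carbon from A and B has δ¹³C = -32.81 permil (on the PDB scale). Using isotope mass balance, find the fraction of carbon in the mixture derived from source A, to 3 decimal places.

0.716

δ_A = (0.01105929/0.01123720 − 1)×1000 = (0.984168 − 1)×1000 = -15.832 permil
δ_B = (0.01038810/0.01123720 − 1)×1000 = (0.924438 − 1)×1000 = -75.562 permil
f_A = (δ_mix − δ_B)/(δ_A − δ_B) = (-32.81 − (-75.562))/(-15.832 − (-75.562))
f_A = 42.752 / 59.729 = 0.7158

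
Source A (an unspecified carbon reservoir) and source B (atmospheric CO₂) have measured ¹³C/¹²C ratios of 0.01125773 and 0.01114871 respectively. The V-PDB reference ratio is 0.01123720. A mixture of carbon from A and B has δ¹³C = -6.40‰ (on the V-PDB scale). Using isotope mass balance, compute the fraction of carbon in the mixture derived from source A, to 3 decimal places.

δ_A = (0.01125773/0.01123720 − 1)×1000 = (1.001827 − 1)×1000 = 1.827‰
δ_B = (0.01114871/0.01123720 − 1)×1000 = (0.992125 − 1)×1000 = -7.875‰
f_A = (δ_mix − δ_B)/(δ_A − δ_B) = (-6.40 − (-7.875))/(1.827 − (-7.875))
f_A = 1.475 / 9.702 = 0.1520

0.152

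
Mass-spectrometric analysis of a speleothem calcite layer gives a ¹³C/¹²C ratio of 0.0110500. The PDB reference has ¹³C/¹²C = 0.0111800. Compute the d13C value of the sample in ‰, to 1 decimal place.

-11.6‰

d13C = (R_sample / R_standard − 1) × 1000
R_sample / R_standard = 0.0110500 / 0.0111800 = 0.988372
d13C = (0.988372 − 1) × 1000 = -11.63‰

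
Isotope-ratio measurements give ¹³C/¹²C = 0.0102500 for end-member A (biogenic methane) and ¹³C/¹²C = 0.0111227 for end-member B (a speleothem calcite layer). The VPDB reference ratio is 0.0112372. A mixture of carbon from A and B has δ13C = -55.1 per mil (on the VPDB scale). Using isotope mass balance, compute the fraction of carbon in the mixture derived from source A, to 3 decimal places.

0.578

δ_A = (0.0102500/0.0112372 − 1)×1000 = (0.912149 − 1)×1000 = -87.851 per mil
δ_B = (0.0111227/0.0112372 − 1)×1000 = (0.989811 − 1)×1000 = -10.189 per mil
f_A = (δ_mix − δ_B)/(δ_A − δ_B) = (-55.1 − (-10.189))/(-87.851 − (-10.189))
f_A = -44.911 / -77.662 = 0.5783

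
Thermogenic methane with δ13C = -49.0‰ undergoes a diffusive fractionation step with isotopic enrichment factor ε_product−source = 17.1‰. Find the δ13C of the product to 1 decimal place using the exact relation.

Exactly, δ_product = (δ_source + 1000)·(ε/1000 + 1) − 1000.
δ_product = (-49.0 + 1000) × (17.1/1000 + 1) − 1000
δ_product = -32.74‰

-32.7‰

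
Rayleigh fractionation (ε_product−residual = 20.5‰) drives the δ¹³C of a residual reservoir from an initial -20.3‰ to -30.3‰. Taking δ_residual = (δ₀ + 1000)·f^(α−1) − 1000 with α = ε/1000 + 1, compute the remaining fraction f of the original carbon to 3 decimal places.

0.606

α − 1 = ε/1000 = 0.0205
(δ_res + 1000)/(δ₀ + 1000) = (-30.3 + 1000)/(-20.3 + 1000) = 969.7/979.7 = 0.989793
f = 0.989793^(1/0.0205) = exp(ln(0.989793)/0.0205) = exp(-0.01026/0.0205)
f = exp(-0.5005) = 0.6062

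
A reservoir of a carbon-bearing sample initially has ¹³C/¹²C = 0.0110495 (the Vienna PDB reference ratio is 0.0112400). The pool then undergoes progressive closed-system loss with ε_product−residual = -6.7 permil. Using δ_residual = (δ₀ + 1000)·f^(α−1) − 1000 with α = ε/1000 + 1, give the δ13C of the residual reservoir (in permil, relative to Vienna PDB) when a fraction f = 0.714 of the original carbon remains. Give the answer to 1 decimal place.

-14.7 permil

δ₀ = (0.0110495/0.0112400 − 1)×1000 = (0.983052 − 1)×1000 = -16.948 permil
α − 1 = ε/1000 = -0.0067
f^(α−1) = 0.714^(-0.0067) = 1.002260
δ_res = (-16.948 + 1000) × 1.002260 − 1000 = 985.273 − 1000 = -14.73 permil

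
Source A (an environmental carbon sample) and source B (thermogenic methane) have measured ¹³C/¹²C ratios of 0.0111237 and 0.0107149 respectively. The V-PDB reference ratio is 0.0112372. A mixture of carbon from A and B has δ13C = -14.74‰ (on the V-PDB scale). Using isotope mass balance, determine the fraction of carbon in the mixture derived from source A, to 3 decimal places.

0.872

δ_A = (0.0111237/0.0112372 − 1)×1000 = (0.989900 − 1)×1000 = -10.100‰
δ_B = (0.0107149/0.0112372 − 1)×1000 = (0.953520 − 1)×1000 = -46.480‰
f_A = (δ_mix − δ_B)/(δ_A − δ_B) = (-14.74 − (-46.480))/(-10.100 − (-46.480))
f_A = 31.740 / 36.379 = 0.8725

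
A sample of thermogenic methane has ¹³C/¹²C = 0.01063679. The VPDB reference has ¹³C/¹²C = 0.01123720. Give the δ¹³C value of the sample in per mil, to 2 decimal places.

-53.43 per mil

δ¹³C = (R_sample / R_standard − 1) × 1000
R_sample / R_standard = 0.01063679 / 0.01123720 = 0.946569
δ¹³C = (0.946569 − 1) × 1000 = -53.431 per mil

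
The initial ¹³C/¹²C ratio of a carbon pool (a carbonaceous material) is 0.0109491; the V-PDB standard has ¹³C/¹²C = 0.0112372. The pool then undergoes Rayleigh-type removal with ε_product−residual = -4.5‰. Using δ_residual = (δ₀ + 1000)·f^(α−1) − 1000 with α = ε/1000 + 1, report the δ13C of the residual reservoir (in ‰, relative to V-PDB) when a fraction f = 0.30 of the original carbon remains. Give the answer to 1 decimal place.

-20.3‰

δ₀ = (0.0109491/0.0112372 − 1)×1000 = (0.974362 − 1)×1000 = -25.638‰
α − 1 = ε/1000 = -0.0045
f^(α−1) = 0.30^(-0.0045) = 1.005433
δ_res = (-25.638 + 1000) × 1.005433 − 1000 = 979.655 − 1000 = -20.34‰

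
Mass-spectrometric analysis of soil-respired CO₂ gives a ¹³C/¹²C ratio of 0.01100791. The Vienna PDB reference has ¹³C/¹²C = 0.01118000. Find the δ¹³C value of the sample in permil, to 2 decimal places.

δ¹³C = (R_sample / R_standard − 1) × 1000
R_sample / R_standard = 0.01100791 / 0.01118000 = 0.984607
δ¹³C = (0.984607 − 1) × 1000 = -15.393 permil

-15.39 permil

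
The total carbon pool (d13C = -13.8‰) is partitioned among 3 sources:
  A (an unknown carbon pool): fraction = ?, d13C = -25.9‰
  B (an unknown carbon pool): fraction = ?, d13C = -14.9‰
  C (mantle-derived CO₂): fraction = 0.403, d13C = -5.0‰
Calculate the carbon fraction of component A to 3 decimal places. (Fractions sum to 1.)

0.263

Let f_A and f_B be the unknown fractions; fractions sum to 1 so f_A + f_B = 0.597.
Mass balance: Σ fᵢ·δᵢ = δ_bulk ⇒ f_A·(-25.9) + f_B·(-14.9) = -13.8 − (-2.015) = -11.785
Substitute f_B = 0.597 − f_A:
f_A·(-25.9 − -14.9) = -11.785 − 0.597×(-14.9) = -2.890
f_A = -2.890 / -11.0 = 0.2627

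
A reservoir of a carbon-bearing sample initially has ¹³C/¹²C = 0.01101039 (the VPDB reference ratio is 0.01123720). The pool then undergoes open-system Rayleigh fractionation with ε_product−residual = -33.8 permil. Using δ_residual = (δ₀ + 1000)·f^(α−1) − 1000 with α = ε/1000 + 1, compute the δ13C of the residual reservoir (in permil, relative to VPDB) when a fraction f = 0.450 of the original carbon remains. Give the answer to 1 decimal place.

δ₀ = (0.01101039/0.01123720 − 1)×1000 = (0.979816 − 1)×1000 = -20.184 permil
α − 1 = ε/1000 = -0.0338
f^(α−1) = 0.450^(-0.0338) = 1.027357
δ_res = (-20.184 + 1000) × 1.027357 − 1000 = 1006.621 − 1000 = 6.62 permil

6.6 permil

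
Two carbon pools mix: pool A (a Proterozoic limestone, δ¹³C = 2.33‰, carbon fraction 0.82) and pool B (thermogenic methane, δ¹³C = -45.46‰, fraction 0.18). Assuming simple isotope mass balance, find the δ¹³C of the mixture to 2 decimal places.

δ_mix = f_A·δ_A + f_B·δ_B
δ_mix = 0.82 × (2.33) + 0.18 × (-45.46)
δ_mix = 1.911 + -8.183 = -6.272‰

-6.27‰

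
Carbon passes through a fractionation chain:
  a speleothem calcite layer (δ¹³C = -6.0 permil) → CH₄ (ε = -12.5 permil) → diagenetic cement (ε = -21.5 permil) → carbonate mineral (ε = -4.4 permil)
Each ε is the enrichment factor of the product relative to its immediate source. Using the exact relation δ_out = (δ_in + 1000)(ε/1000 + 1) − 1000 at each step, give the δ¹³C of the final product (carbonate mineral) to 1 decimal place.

-43.8 permil

step 1: δ = (-6.00 + 1000)·(-12.5/1000 + 1) − 1000 = -18.42 permil
step 2: δ = (-18.42 + 1000)·(-21.5/1000 + 1) − 1000 = -39.53 permil
step 3: δ = (-39.53 + 1000)·(-4.4/1000 + 1) − 1000 = -43.75 permil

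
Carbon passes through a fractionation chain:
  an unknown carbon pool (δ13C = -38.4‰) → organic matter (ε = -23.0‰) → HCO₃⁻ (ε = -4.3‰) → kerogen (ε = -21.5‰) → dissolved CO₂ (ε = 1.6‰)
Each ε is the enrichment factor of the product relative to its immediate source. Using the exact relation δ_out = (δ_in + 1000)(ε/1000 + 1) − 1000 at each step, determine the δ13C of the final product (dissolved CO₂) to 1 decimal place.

step 1: δ = (-38.40 + 1000)·(-23.0/1000 + 1) − 1000 = -60.52‰
step 2: δ = (-60.52 + 1000)·(-4.3/1000 + 1) − 1000 = -64.56‰
step 3: δ = (-64.56 + 1000)·(-21.5/1000 + 1) − 1000 = -84.67‰
step 4: δ = (-84.67 + 1000)·(1.6/1000 + 1) − 1000 = -83.20‰

-83.2‰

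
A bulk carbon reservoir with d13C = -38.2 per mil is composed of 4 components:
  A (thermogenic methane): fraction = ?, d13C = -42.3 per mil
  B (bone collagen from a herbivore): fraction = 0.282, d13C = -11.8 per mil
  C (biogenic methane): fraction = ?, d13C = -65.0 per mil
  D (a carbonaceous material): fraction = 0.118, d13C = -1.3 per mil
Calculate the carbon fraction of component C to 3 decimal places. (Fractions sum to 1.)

0.411

Let f_C and f_A be the unknown fractions; fractions sum to 1 so f_C + f_A = 0.600.
Mass balance: Σ fᵢ·δᵢ = δ_bulk ⇒ f_C·(-65.0) + f_A·(-42.3) = -38.2 − (-3.481) = -34.719
Substitute f_A = 0.600 − f_C:
f_C·(-65.0 − -42.3) = -34.719 − 0.600×(-42.3) = -9.339
f_C = -9.339 / -22.7 = 0.4114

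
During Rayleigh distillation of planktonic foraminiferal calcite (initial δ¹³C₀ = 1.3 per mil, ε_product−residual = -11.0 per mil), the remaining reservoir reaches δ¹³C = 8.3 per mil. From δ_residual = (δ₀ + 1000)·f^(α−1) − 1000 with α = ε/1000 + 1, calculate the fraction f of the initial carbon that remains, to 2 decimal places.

0.53

α − 1 = ε/1000 = -0.0110
(δ_res + 1000)/(δ₀ + 1000) = (8.3 + 1000)/(1.3 + 1000) = 1008.3/1001.3 = 1.006991
f = 1.006991^(1/-0.0110) = exp(ln(1.006991)/-0.0110) = exp(0.00697/-0.0110)
f = exp(-0.6333) = 0.5308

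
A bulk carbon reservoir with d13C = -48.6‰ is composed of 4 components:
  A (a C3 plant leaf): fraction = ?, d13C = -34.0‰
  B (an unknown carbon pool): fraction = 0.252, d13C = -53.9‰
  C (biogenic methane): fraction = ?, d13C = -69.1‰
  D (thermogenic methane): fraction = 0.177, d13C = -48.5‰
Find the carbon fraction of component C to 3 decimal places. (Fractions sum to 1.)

0.200

Let f_C and f_A be the unknown fractions; fractions sum to 1 so f_C + f_A = 0.571.
Mass balance: Σ fᵢ·δᵢ = δ_bulk ⇒ f_C·(-69.1) + f_A·(-34.0) = -48.6 − (-22.167) = -26.433
Substitute f_A = 0.571 − f_C:
f_C·(-69.1 − -34.0) = -26.433 − 0.571×(-34.0) = -7.019
f_C = -7.019 / -35.1 = 0.2000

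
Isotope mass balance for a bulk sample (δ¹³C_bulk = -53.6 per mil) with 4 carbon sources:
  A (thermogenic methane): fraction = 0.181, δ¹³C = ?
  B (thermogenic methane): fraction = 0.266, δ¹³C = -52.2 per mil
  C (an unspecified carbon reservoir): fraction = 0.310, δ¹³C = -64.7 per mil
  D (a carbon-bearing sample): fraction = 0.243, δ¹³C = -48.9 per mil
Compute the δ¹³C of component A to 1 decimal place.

-43.0 per mil

Isotope mass balance: δ_bulk = Σ fᵢ·δᵢ.
-53.6 = 0.181×δ_A + 0.266×(-52.2) + 0.310×(-64.7) + 0.243×(-48.9)
0.181·δ_A = -53.6 − (-45.825) = -7.775
δ_A = -7.775 / 0.181 = -42.96 per mil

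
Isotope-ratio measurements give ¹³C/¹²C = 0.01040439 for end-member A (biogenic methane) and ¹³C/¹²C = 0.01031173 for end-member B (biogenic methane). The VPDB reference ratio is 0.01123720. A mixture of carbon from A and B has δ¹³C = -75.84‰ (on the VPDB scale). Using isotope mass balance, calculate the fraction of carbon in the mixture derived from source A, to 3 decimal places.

0.790

δ_A = (0.01040439/0.01123720 − 1)×1000 = (0.925888 − 1)×1000 = -74.112‰
δ_B = (0.01031173/0.01123720 − 1)×1000 = (0.917642 − 1)×1000 = -82.358‰
f_A = (δ_mix − δ_B)/(δ_A − δ_B) = (-75.84 − (-82.358))/(-74.112 − (-82.358))
f_A = 6.518 / 8.246 = 0.7904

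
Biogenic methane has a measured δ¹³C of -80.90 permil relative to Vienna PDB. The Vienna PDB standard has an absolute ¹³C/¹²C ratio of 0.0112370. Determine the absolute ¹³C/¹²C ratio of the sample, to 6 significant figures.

R_sample = R_standard × (δ¹³C/1000 + 1)
R_sample = 0.0112370 × (-80.90/1000 + 1) = 0.0112370 × 0.919100
R_sample = 0.0103279

0.0103279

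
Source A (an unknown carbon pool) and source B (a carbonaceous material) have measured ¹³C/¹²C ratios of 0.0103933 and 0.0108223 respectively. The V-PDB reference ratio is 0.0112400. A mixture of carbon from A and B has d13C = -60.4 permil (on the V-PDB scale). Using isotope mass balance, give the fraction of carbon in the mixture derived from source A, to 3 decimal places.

δ_A = (0.0103933/0.0112400 − 1)×1000 = (0.924671 − 1)×1000 = -75.329 permil
δ_B = (0.0108223/0.0112400 − 1)×1000 = (0.962838 − 1)×1000 = -37.162 permil
f_A = (δ_mix − δ_B)/(δ_A − δ_B) = (-60.4 − (-37.162))/(-75.329 − (-37.162))
f_A = -23.238 / -38.167 = 0.6088

0.609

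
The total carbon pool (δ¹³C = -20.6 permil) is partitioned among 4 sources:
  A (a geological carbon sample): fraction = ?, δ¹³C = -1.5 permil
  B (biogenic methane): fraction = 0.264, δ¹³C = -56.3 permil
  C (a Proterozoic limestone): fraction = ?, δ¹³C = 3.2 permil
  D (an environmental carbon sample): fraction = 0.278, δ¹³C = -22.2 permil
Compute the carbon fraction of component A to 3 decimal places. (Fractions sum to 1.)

Let f_A and f_C be the unknown fractions; fractions sum to 1 so f_A + f_C = 0.458.
Mass balance: Σ fᵢ·δᵢ = δ_bulk ⇒ f_A·(-1.5) + f_C·(3.2) = -20.6 − (-21.035) = 0.435
Substitute f_C = 0.458 − f_A:
f_A·(-1.5 − 3.2) = 0.435 − 0.458×(3.2) = -1.031
f_A = -1.031 / -4.7 = 0.2193

0.219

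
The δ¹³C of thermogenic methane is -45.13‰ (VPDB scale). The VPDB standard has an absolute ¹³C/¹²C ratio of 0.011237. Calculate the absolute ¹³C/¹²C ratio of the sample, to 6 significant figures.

R_sample = R_standard × (δ¹³C/1000 + 1)
R_sample = 0.011237 × (-45.13/1000 + 1) = 0.011237 × 0.954870
R_sample = 0.0107299

0.0107299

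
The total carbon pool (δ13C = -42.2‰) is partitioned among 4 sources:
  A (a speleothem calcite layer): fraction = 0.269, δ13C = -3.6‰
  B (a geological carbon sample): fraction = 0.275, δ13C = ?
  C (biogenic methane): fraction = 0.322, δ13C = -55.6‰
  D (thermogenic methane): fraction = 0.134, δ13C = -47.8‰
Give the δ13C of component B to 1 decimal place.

Isotope mass balance: δ_bulk = Σ fᵢ·δᵢ.
-42.2 = 0.269×(-3.6) + 0.275×δ_B + 0.322×(-55.6) + 0.134×(-47.8)
0.275·δ_B = -42.2 − (-25.277) = -16.923
δ_B = -16.923 / 0.275 = -61.54‰

-61.5‰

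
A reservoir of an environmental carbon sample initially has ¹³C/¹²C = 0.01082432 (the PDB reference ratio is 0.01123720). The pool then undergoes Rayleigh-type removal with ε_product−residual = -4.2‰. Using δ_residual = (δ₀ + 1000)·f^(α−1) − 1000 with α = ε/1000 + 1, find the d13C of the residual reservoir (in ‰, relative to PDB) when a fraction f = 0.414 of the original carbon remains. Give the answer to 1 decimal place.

δ₀ = (0.01082432/0.01123720 − 1)×1000 = (0.963258 − 1)×1000 = -36.742‰
α − 1 = ε/1000 = -0.0042
f^(α−1) = 0.414^(-0.0042) = 1.003711
δ_res = (-36.742 + 1000) × 1.003711 − 1000 = 966.832 − 1000 = -33.17‰

-33.2‰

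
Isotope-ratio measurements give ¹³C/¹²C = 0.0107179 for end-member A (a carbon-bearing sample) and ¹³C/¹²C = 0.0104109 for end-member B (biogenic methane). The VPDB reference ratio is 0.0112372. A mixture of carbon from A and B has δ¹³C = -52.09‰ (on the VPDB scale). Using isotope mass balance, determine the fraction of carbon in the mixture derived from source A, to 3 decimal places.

0.785

δ_A = (0.0107179/0.0112372 − 1)×1000 = (0.953787 − 1)×1000 = -46.213‰
δ_B = (0.0104109/0.0112372 − 1)×1000 = (0.926467 − 1)×1000 = -73.533‰
f_A = (δ_mix − δ_B)/(δ_A − δ_B) = (-52.09 − (-73.533))/(-46.213 − (-73.533))
f_A = 21.443 / 27.320 = 0.7849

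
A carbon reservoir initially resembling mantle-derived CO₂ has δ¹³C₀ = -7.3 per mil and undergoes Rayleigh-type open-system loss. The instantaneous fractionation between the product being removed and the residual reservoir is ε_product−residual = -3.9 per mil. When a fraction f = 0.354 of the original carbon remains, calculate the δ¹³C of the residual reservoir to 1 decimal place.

Rayleigh residual: δ_res = (δ₀ + 1000)·f^(α−1) − 1000
α = ε/1000 + 1 = 0.99610, so α − 1 = -0.00390
f^(α−1) = 0.354^(-0.00390) = 1.004058
δ_res = (-7.3 + 1000) × 1.004058 − 1000 = 996.729 − 1000 = -3.27 per mil

-3.3 per mil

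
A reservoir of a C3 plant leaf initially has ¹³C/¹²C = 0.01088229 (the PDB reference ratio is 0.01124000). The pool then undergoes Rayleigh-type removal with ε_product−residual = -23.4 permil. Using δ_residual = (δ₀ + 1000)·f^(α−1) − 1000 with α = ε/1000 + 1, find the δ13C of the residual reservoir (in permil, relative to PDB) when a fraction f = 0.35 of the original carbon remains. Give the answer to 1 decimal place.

δ₀ = (0.01088229/0.01124000 − 1)×1000 = (0.968175 − 1)×1000 = -31.825 permil
α − 1 = ε/1000 = -0.0234
f^(α−1) = 0.35^(-0.0234) = 1.024870
δ_res = (-31.825 + 1000) × 1.024870 − 1000 = 992.254 − 1000 = -7.75 permil

-7.7 permil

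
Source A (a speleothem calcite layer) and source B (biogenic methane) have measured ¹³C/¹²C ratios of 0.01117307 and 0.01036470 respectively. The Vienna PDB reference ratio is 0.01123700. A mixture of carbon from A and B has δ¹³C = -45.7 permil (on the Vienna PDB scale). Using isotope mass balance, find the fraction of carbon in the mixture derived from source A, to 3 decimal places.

δ_A = (0.01117307/0.01123700 − 1)×1000 = (0.994311 − 1)×1000 = -5.689 permil
δ_B = (0.01036470/0.01123700 − 1)×1000 = (0.922373 − 1)×1000 = -77.627 permil
f_A = (δ_mix − δ_B)/(δ_A − δ_B) = (-45.7 − (-77.627))/(-5.689 − (-77.627))
f_A = 31.927 / 71.938 = 0.4438

0.444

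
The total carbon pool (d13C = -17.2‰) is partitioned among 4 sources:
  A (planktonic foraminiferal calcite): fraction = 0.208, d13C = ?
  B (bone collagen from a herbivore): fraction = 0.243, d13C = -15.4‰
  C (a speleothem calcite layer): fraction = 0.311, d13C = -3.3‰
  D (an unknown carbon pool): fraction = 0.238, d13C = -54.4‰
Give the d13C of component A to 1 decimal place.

Isotope mass balance: δ_bulk = Σ fᵢ·δᵢ.
-17.2 = 0.208×δ_A + 0.243×(-15.4) + 0.311×(-3.3) + 0.238×(-54.4)
0.208·δ_A = -17.2 − (-17.716) = 0.516
δ_A = 0.516 / 0.208 = 2.48‰

2.5‰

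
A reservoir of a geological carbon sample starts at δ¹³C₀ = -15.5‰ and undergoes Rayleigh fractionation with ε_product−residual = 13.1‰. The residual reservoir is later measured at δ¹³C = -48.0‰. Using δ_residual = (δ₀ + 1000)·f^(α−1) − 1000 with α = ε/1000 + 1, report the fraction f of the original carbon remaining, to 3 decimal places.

0.077

α − 1 = ε/1000 = 0.0131
(δ_res + 1000)/(δ₀ + 1000) = (-48.0 + 1000)/(-15.5 + 1000) = 952.0/984.5 = 0.966988
f = 0.966988^(1/0.0131) = exp(ln(0.966988)/0.0131) = exp(-0.03357/0.0131)
f = exp(-2.5625) = 0.0771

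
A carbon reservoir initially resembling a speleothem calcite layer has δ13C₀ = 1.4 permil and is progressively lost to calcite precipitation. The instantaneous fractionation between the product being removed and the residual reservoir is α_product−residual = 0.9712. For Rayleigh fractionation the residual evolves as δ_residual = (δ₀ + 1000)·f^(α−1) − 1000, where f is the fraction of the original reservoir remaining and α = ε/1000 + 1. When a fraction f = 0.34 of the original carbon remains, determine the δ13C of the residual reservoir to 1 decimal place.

Rayleigh residual: δ_res = (δ₀ + 1000)·f^(α−1) − 1000
α − 1 = -0.02880
f^(α−1) = 0.34^(-0.02880) = 1.031557
δ_res = (1.4 + 1000) × 1.031557 − 1000 = 1033.002 − 1000 = 33.00 permil

33.0 permil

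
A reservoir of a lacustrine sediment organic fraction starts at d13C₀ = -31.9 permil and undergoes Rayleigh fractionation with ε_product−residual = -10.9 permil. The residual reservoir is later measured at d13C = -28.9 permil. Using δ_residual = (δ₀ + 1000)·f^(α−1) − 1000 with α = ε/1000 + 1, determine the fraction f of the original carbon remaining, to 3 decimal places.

α − 1 = ε/1000 = -0.0109
(δ_res + 1000)/(δ₀ + 1000) = (-28.9 + 1000)/(-31.9 + 1000) = 971.1/968.1 = 1.003099
f = 1.003099^(1/-0.0109) = exp(ln(1.003099)/-0.0109) = exp(0.00309/-0.0109)
f = exp(-0.2839) = 0.7529

0.753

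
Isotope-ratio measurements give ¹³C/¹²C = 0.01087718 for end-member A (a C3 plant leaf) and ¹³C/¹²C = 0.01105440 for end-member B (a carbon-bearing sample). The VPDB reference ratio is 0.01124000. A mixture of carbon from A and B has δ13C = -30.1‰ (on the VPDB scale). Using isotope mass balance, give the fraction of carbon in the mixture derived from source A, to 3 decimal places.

δ_A = (0.01087718/0.01124000 − 1)×1000 = (0.967721 − 1)×1000 = -32.279‰
δ_B = (0.01105440/0.01124000 − 1)×1000 = (0.983488 − 1)×1000 = -16.512‰
f_A = (δ_mix − δ_B)/(δ_A − δ_B) = (-30.1 − (-16.512))/(-32.279 − (-16.512))
f_A = -13.588 / -15.767 = 0.8618

0.862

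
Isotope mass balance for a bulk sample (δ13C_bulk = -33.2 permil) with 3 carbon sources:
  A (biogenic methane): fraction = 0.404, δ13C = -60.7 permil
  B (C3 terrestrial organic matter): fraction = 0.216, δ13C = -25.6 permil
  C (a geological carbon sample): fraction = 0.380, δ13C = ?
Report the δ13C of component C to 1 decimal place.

Isotope mass balance: δ_bulk = Σ fᵢ·δᵢ.
-33.2 = 0.404×(-60.7) + 0.216×(-25.6) + 0.380×δ_C
0.380·δ_C = -33.2 − (-30.052) = -3.148
δ_C = -3.148 / 0.380 = -8.28 permil

-8.3 permil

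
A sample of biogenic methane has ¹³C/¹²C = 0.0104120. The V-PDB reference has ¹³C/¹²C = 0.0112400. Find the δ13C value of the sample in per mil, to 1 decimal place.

-73.7 per mil

δ13C = (R_sample / R_standard − 1) × 1000
R_sample / R_standard = 0.0104120 / 0.0112400 = 0.926335
δ13C = (0.926335 − 1) × 1000 = -73.67 per mil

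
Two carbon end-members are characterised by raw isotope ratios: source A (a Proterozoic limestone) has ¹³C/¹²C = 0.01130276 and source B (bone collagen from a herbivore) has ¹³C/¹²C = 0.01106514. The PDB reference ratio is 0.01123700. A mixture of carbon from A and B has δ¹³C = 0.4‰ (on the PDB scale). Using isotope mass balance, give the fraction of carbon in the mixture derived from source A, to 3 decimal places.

δ_A = (0.01130276/0.01123700 − 1)×1000 = (1.005852 − 1)×1000 = 5.852‰
δ_B = (0.01106514/0.01123700 − 1)×1000 = (0.984706 − 1)×1000 = -15.294‰
f_A = (δ_mix − δ_B)/(δ_A − δ_B) = (0.4 − (-15.294))/(5.852 − (-15.294))
f_A = 15.694 / 21.146 = 0.7422

0.742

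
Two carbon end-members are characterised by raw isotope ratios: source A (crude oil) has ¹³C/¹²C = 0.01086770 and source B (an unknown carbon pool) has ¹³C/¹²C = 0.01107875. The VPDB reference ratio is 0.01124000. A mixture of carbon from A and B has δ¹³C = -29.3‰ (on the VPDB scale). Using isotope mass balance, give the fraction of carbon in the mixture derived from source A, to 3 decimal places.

δ_A = (0.01086770/0.01124000 − 1)×1000 = (0.966877 − 1)×1000 = -33.123‰
δ_B = (0.01107875/0.01124000 − 1)×1000 = (0.985654 − 1)×1000 = -14.346‰
f_A = (δ_mix − δ_B)/(δ_A − δ_B) = (-29.3 − (-14.346))/(-33.123 − (-14.346))
f_A = -14.954 / -18.777 = 0.7964

0.796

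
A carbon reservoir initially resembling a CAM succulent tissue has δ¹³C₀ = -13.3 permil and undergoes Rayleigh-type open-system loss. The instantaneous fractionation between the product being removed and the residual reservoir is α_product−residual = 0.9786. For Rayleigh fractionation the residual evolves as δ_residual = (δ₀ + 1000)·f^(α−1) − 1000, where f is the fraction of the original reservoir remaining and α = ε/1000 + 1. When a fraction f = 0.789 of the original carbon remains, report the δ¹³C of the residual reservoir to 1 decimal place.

Rayleigh residual: δ_res = (δ₀ + 1000)·f^(α−1) − 1000
α − 1 = -0.02140
f^(α−1) = 0.789^(-0.02140) = 1.005084
δ_res = (-13.3 + 1000) × 1.005084 − 1000 = 991.717 − 1000 = -8.28 permil

-8.3 permil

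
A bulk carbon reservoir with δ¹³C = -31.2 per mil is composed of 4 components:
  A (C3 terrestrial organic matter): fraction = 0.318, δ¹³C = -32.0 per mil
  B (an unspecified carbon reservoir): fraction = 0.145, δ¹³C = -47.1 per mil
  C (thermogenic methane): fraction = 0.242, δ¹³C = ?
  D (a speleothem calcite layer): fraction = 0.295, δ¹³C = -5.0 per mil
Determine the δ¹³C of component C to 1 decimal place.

Isotope mass balance: δ_bulk = Σ fᵢ·δᵢ.
-31.2 = 0.318×(-32.0) + 0.145×(-47.1) + 0.242×δ_C + 0.295×(-5.0)
0.242·δ_C = -31.2 − (-18.480) = -12.720
δ_C = -12.720 / 0.242 = -52.56 per mil

-52.6 per mil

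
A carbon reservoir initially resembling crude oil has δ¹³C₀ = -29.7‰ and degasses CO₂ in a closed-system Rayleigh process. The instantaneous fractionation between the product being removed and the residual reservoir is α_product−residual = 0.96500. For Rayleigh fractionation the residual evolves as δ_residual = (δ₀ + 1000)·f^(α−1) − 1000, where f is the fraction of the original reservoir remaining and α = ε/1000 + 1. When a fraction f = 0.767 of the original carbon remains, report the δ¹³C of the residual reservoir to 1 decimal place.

Rayleigh residual: δ_res = (δ₀ + 1000)·f^(α−1) − 1000
α − 1 = -0.03500
f^(α−1) = 0.767^(-0.03500) = 1.009328
δ_res = (-29.7 + 1000) × 1.009328 − 1000 = 979.351 − 1000 = -20.65‰

-20.6‰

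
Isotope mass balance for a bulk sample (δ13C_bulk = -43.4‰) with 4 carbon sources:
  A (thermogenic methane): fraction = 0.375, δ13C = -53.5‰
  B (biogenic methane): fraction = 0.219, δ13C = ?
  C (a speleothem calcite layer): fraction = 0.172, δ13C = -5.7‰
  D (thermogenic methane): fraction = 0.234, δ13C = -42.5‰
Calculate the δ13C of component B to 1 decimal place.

Isotope mass balance: δ_bulk = Σ fᵢ·δᵢ.
-43.4 = 0.375×(-53.5) + 0.219×δ_B + 0.172×(-5.7) + 0.234×(-42.5)
0.219·δ_B = -43.4 − (-30.988) = -12.412
δ_B = -12.412 / 0.219 = -56.68‰

-56.7‰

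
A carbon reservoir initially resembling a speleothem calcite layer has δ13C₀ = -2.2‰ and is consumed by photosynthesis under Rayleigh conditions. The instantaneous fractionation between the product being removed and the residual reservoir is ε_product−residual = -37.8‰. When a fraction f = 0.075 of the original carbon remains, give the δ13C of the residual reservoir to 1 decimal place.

100.4‰

Rayleigh residual: δ_res = (δ₀ + 1000)·f^(α−1) − 1000
α = ε/1000 + 1 = 0.96220, so α − 1 = -0.03780
f^(α−1) = 0.075^(-0.03780) = 1.102866
δ_res = (-2.2 + 1000) × 1.102866 − 1000 = 1100.440 − 1000 = 100.44‰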